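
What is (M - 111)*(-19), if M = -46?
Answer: 2983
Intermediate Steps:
(M - 111)*(-19) = (-46 - 111)*(-19) = -157*(-19) = 2983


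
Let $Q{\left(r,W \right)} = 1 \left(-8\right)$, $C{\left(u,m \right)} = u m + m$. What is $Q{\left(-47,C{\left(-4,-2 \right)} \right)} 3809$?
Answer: $-30472$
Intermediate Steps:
$C{\left(u,m \right)} = m + m u$ ($C{\left(u,m \right)} = m u + m = m + m u$)
$Q{\left(r,W \right)} = -8$
$Q{\left(-47,C{\left(-4,-2 \right)} \right)} 3809 = \left(-8\right) 3809 = -30472$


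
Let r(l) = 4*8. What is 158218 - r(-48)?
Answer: 158186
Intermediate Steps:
r(l) = 32
158218 - r(-48) = 158218 - 1*32 = 158218 - 32 = 158186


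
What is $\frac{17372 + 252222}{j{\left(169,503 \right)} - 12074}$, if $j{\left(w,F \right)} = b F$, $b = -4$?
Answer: $- \frac{134797}{7043} \approx -19.139$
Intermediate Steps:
$j{\left(w,F \right)} = - 4 F$
$\frac{17372 + 252222}{j{\left(169,503 \right)} - 12074} = \frac{17372 + 252222}{\left(-4\right) 503 - 12074} = \frac{269594}{-2012 - 12074} = \frac{269594}{-14086} = 269594 \left(- \frac{1}{14086}\right) = - \frac{134797}{7043}$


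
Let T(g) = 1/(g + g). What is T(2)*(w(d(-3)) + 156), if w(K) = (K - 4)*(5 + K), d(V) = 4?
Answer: 39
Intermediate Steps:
T(g) = 1/(2*g)
w(K) = (-4 + K)*(5 + K)
T(2)*(w(d(-3)) + 156) = ((1/2)/2)*((-20 + 4 + 4**2) + 156) = ((1/2)*(1/2))*((-20 + 4 + 16) + 156) = (0 + 156)/4 = (1/4)*156 = 39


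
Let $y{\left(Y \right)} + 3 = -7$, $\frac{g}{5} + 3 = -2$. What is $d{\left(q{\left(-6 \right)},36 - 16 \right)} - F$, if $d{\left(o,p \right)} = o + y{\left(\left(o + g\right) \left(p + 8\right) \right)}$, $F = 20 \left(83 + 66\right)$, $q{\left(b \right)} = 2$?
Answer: $-2988$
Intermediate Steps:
$g = -25$ ($g = -15 + 5 \left(-2\right) = -15 - 10 = -25$)
$y{\left(Y \right)} = -10$ ($y{\left(Y \right)} = -3 - 7 = -10$)
$F = 2980$ ($F = 20 \cdot 149 = 2980$)
$d{\left(o,p \right)} = -10 + o$ ($d{\left(o,p \right)} = o - 10 = -10 + o$)
$d{\left(q{\left(-6 \right)},36 - 16 \right)} - F = \left(-10 + 2\right) - 2980 = -8 - 2980 = -2988$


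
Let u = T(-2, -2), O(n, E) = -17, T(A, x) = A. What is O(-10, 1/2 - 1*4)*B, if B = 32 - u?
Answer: -578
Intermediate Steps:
u = -2
B = 34 (B = 32 - 1*(-2) = 32 + 2 = 34)
O(-10, 1/2 - 1*4)*B = -17*34 = -578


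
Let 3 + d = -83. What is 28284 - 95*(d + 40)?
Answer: 32654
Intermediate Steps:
d = -86 (d = -3 - 83 = -86)
28284 - 95*(d + 40) = 28284 - 95*(-86 + 40) = 28284 - 95*(-46) = 28284 + 4370 = 32654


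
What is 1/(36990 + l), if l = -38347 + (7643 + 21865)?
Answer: 1/28151 ≈ 3.5523e-5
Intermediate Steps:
l = -8839 (l = -38347 + 29508 = -8839)
1/(36990 + l) = 1/(36990 - 8839) = 1/28151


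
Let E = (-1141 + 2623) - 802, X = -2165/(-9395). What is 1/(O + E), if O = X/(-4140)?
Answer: 7779060/5289760367 ≈ 0.0014706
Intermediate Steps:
X = 433/1879 (X = -2165*(-1/9395) = 433/1879 ≈ 0.23044)
E = 680 (E = 1482 - 802 = 680)
O = -433/7779060 (O = (433/1879)/(-4140) = (433/1879)*(-1/4140) = -433/7779060 ≈ -5.5662e-5)
1/(O + E) = 1/(-433/7779060 + 680) = 1/(5289760367/7779060) = 7779060/5289760367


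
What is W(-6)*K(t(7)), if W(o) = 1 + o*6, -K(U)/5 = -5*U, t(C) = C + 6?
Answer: -11375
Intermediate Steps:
t(C) = 6 + C
K(U) = 25*U (K(U) = -(-25)*U = 25*U)
W(o) = 1 + 6*o
W(-6)*K(t(7)) = (1 + 6*(-6))*(25*(6 + 7)) = (1 - 36)*(25*13) = -35*325 = -11375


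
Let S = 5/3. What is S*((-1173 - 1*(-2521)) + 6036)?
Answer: 36920/3 ≈ 12307.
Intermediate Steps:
S = 5/3 (S = 5*(⅓) = 5/3 ≈ 1.6667)
S*((-1173 - 1*(-2521)) + 6036) = 5*((-1173 - 1*(-2521)) + 6036)/3 = 5*((-1173 + 2521) + 6036)/3 = 5*(1348 + 6036)/3 = (5/3)*7384 = 36920/3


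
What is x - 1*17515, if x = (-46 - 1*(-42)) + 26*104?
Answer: -14815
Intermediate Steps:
x = 2700 (x = (-46 + 42) + 2704 = -4 + 2704 = 2700)
x - 1*17515 = 2700 - 1*17515 = 2700 - 17515 = -14815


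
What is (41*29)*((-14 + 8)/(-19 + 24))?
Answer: -7134/5 ≈ -1426.8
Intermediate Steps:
(41*29)*((-14 + 8)/(-19 + 24)) = 1189*(-6/5) = -7134/5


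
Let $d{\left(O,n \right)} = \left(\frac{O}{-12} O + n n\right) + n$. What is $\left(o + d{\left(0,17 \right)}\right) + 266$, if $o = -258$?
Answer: $314$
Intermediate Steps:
$d{\left(O,n \right)} = n + n^{2} - \frac{O^{2}}{12}$ ($d{\left(O,n \right)} = \left(O \left(- \frac{1}{12}\right) O + n^{2}\right) + n = \left(- \frac{O}{12} O + n^{2}\right) + n = \left(- \frac{O^{2}}{12} + n^{2}\right) + n = \left(n^{2} - \frac{O^{2}}{12}\right) + n = n + n^{2} - \frac{O^{2}}{12}$)
$\left(o + d{\left(0,17 \right)}\right) + 266 = \left(-258 + \left(17 + 17^{2} - \frac{0^{2}}{12}\right)\right) + 266 = \left(-258 + \left(17 + 289 - 0\right)\right) + 266 = \left(-258 + \left(17 + 289 + 0\right)\right) + 266 = \left(-258 + 306\right) + 266 = 48 + 266 = 314$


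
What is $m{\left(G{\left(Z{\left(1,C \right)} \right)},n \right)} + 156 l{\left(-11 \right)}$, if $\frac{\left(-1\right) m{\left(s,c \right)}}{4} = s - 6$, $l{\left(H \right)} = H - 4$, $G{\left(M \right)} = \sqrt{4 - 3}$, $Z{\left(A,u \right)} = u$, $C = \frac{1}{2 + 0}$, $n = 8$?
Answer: $-2320$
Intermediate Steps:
$C = \frac{1}{2} \approx 0.5$
$G{\left(M \right)} = 1$ ($G{\left(M \right)} = \sqrt{1} = 1$)
$l{\left(H \right)} = -4 + H$
$m{\left(s,c \right)} = 24 - 4 s$ ($m{\left(s,c \right)} = - 4 \left(s - 6\right) = - 4 \left(-6 + s\right) = 24 - 4 s$)
$m{\left(G{\left(Z{\left(1,C \right)} \right)},n \right)} + 156 l{\left(-11 \right)} = \left(24 - 4\right) + 156 \left(-4 - 11\right) = \left(24 - 4\right) + 156 \left(-15\right) = 20 - 2340 = -2320$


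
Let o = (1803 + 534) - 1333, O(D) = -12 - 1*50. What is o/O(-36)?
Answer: -502/31 ≈ -16.194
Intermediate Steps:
O(D) = -62 (O(D) = -12 - 50 = -62)
o = 1004 (o = 2337 - 1333 = 1004)
o/O(-36) = 1004/(-62) = 1004*(-1/62) = -502/31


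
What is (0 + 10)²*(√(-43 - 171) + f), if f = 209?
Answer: 20900 + 100*I*√214 ≈ 20900.0 + 1462.9*I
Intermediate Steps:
(0 + 10)²*(√(-43 - 171) + f) = (0 + 10)²*(√(-43 - 171) + 209) = 10²*(√(-214) + 209) = 100*(I*√214 + 209) = 100*(209 + I*√214) = 20900 + 100*I*√214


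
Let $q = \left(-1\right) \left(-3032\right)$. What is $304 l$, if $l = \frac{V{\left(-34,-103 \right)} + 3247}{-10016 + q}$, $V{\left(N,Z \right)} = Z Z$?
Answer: $- \frac{526528}{873} \approx -603.13$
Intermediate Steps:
$V{\left(N,Z \right)} = Z^{2}$
$q = 3032$
$l = - \frac{1732}{873}$ ($l = \frac{\left(-103\right)^{2} + 3247}{-10016 + 3032} = \frac{10609 + 3247}{-6984} = 13856 \left(- \frac{1}{6984}\right) = - \frac{1732}{873} \approx -1.984$)
$304 l = 304 \left(- \frac{1732}{873}\right) = - \frac{526528}{873}$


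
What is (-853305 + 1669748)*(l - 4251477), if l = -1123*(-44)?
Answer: -3430746554795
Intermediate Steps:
l = 49412
(-853305 + 1669748)*(l - 4251477) = (-853305 + 1669748)*(49412 - 4251477) = 816443*(-4202065) = -3430746554795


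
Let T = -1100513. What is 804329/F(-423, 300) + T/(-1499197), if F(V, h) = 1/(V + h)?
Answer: -148319256628486/1499197 ≈ -9.8932e+7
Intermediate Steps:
804329/F(-423, 300) + T/(-1499197) = 804329/(1/(-423 + 300)) - 1100513/(-1499197) = 804329/(1/(-123)) - 1100513*(-1/1499197) = 804329/(-1/123) + 1100513/1499197 = 804329*(-123) + 1100513/1499197 = -98932467 + 1100513/1499197 = -148319256628486/1499197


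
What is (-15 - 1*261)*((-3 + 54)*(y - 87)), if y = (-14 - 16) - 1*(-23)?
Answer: 1323144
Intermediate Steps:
y = -7 (y = -30 + 23 = -7)
(-15 - 1*261)*((-3 + 54)*(y - 87)) = (-15 - 1*261)*((-3 + 54)*(-7 - 87)) = (-15 - 261)*(51*(-94)) = -276*(-4794) = 1323144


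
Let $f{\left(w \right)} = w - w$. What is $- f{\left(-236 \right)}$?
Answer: $0$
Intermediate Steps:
$f{\left(w \right)} = 0$
$- f{\left(-236 \right)} = \left(-1\right) 0 = 0$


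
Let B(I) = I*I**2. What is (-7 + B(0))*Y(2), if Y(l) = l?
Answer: -14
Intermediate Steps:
B(I) = I**3
(-7 + B(0))*Y(2) = (-7 + 0**3)*2 = (-7 + 0)*2 = -7*2 = -14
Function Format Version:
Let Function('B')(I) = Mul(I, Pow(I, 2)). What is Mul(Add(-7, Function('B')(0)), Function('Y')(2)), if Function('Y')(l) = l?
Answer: -14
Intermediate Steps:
Function('B')(I) = Pow(I, 3)
Mul(Add(-7, Function('B')(0)), Function('Y')(2)) = Mul(Add(-7, Pow(0, 3)), 2) = Mul(Add(-7, 0), 2) = Mul(-7, 2) = -14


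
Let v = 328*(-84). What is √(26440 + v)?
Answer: 2*I*√278 ≈ 33.347*I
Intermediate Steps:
v = -27552
√(26440 + v) = √(26440 - 27552) = √(-1112) = 2*I*√278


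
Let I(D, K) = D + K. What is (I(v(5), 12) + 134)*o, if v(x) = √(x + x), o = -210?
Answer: -30660 - 210*√10 ≈ -31324.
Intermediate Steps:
v(x) = √2*√x (v(x) = √(2*x) = √2*√x)
(I(v(5), 12) + 134)*o = ((√2*√5 + 12) + 134)*(-210) = ((√10 + 12) + 134)*(-210) = ((12 + √10) + 134)*(-210) = (146 + √10)*(-210) = -30660 - 210*√10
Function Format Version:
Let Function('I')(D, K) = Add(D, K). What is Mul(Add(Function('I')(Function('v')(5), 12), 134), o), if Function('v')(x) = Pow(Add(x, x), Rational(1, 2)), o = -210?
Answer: Add(-30660, Mul(-210, Pow(10, Rational(1, 2)))) ≈ -31324.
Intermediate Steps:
Function('v')(x) = Mul(Pow(2, Rational(1, 2)), Pow(x, Rational(1, 2))) (Function('v')(x) = Pow(Mul(2, x), Rational(1, 2)) = Mul(Pow(2, Rational(1, 2)), Pow(x, Rational(1, 2))))
Mul(Add(Function('I')(Function('v')(5), 12), 134), o) = Mul(Add(Add(Mul(Pow(2, Rational(1, 2)), Pow(5, Rational(1, 2))), 12), 134), -210) = Mul(Add(Add(Pow(10, Rational(1, 2)), 12), 134), -210) = Mul(Add(Add(12, Pow(10, Rational(1, 2))), 134), -210) = Mul(Add(146, Pow(10, Rational(1, 2))), -210) = Add(-30660, Mul(-210, Pow(10, Rational(1, 2))))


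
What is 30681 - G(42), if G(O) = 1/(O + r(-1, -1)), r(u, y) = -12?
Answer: 920429/30 ≈ 30681.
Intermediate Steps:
G(O) = 1/(-12 + O) (G(O) = 1/(O - 12) = 1/(-12 + O))
30681 - G(42) = 30681 - 1/(-12 + 42) = 30681 - 1/30 = 920429/30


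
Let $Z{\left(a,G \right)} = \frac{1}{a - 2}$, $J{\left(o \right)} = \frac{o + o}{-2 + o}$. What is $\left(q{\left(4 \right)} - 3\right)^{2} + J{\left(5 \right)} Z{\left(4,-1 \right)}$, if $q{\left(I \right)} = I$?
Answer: $\frac{8}{3} \approx 2.6667$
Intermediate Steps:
$J{\left(o \right)} = \frac{2 o}{-2 + o}$
$Z{\left(a,G \right)} = \frac{1}{-2 + a}$
$\left(q{\left(4 \right)} - 3\right)^{2} + J{\left(5 \right)} Z{\left(4,-1 \right)} = \left(4 - 3\right)^{2} + \frac{2 \cdot 5 \frac{1}{-2 + 5}}{-2 + 4} = 1^{2} + \frac{2 \cdot 5 \cdot \frac{1}{3}}{2} = 1 + 2 \cdot 5 \cdot \frac{1}{3} \cdot \frac{1}{2} = 1 + \frac{10}{3} \cdot \frac{1}{2} = 1 + \frac{5}{3} = \frac{8}{3}$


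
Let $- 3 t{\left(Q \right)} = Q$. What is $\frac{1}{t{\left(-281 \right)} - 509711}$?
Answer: $- \frac{3}{1528852} \approx -1.9623 \cdot 10^{-6}$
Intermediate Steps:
$t{\left(Q \right)} = - \frac{Q}{3}$
$\frac{1}{t{\left(-281 \right)} - 509711} = \frac{1}{\left(- \frac{1}{3}\right) \left(-281\right) - 509711} = \frac{1}{\frac{281}{3} - 509711} = \frac{1}{- \frac{1528852}{3}} = - \frac{3}{1528852}$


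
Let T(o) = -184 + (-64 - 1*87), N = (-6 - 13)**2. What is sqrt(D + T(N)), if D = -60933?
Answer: 34*I*sqrt(53) ≈ 247.52*I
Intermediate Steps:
N = 361 (N = (-19)**2 = 361)
T(o) = -335 (T(o) = -184 + (-64 - 87) = -184 - 151 = -335)
sqrt(D + T(N)) = sqrt(-60933 - 335) = sqrt(-61268) = 34*I*sqrt(53)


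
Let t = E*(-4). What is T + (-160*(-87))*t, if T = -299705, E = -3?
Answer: -132665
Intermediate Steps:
t = 12 (t = -3*(-4) = 12)
T + (-160*(-87))*t = -299705 - 160*(-87)*12 = -299705 + 13920*12 = -299705 + 167040 = -132665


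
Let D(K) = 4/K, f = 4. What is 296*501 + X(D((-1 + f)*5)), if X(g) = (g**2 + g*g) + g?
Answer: 33366692/225 ≈ 1.4830e+5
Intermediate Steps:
X(g) = g + 2*g**2 (X(g) = (g**2 + g**2) + g = 2*g**2 + g = g + 2*g**2)
296*501 + X(D((-1 + f)*5)) = 296*501 + (4/(((-1 + 4)*5)))*(1 + 2*(4/(((-1 + 4)*5)))) = 148296 + (4/((3*5)))*(1 + 2*(4/((3*5)))) = 148296 + (4/15)*(1 + 2*(4/15)) = 148296 + (4*(1/15))*(1 + 2*(4*(1/15))) = 148296 + 4*(1 + 2*(4/15))/15 = 148296 + 4*(1 + 8/15)/15 = 148296 + (4/15)*(23/15) = 148296 + 92/225 = 33366692/225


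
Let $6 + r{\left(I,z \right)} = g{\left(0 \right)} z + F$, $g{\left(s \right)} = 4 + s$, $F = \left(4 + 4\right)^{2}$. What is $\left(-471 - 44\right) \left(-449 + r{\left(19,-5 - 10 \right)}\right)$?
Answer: $232265$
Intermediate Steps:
$F = 64$ ($F = 8^{2} = 64$)
$r{\left(I,z \right)} = 58 + 4 z$ ($r{\left(I,z \right)} = -6 + \left(\left(4 + 0\right) z + 64\right) = -6 + \left(4 z + 64\right) = -6 + \left(64 + 4 z\right) = 58 + 4 z$)
$\left(-471 - 44\right) \left(-449 + r{\left(19,-5 - 10 \right)}\right) = \left(-471 - 44\right) \left(-449 + \left(58 + 4 \left(-5 - 10\right)\right)\right) = - 515 \left(-449 + \left(58 + 4 \left(-5 - 10\right)\right)\right) = - 515 \left(-449 + \left(58 + 4 \left(-15\right)\right)\right) = - 515 \left(-449 + \left(58 - 60\right)\right) = - 515 \left(-449 - 2\right) = \left(-515\right) \left(-451\right) = 232265$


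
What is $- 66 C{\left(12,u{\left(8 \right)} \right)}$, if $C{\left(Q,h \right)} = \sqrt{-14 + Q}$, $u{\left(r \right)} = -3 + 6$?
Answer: $- 66 i \sqrt{2} \approx - 93.338 i$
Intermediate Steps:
$u{\left(r \right)} = 3$
$- 66 C{\left(12,u{\left(8 \right)} \right)} = - 66 \sqrt{-14 + 12} = - 66 \sqrt{-2} = - 66 i \sqrt{2}$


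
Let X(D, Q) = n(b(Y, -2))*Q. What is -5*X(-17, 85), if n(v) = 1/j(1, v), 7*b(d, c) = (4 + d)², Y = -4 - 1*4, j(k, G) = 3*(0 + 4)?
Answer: -425/12 ≈ -35.417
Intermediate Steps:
j(k, G) = 12 (j(k, G) = 3*4 = 12)
Y = -8 (Y = -4 - 4 = -8)
b(d, c) = (4 + d)²/7
n(v) = 1/12
X(D, Q) = Q/12
-5*X(-17, 85) = -5*85/12 = -425/12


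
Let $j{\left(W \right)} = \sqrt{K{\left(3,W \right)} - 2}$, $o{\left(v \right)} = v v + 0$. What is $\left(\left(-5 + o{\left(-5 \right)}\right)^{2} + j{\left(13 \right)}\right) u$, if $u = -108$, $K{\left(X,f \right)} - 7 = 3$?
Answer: $-43200 - 216 \sqrt{2} \approx -43506.0$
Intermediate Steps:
$K{\left(X,f \right)} = 10$ ($K{\left(X,f \right)} = 7 + 3 = 10$)
$o{\left(v \right)} = v^{2}$ ($o{\left(v \right)} = v^{2} + 0 = v^{2}$)
$j{\left(W \right)} = 2 \sqrt{2}$ ($j{\left(W \right)} = \sqrt{10 - 2} = \sqrt{8} = 2 \sqrt{2}$)
$\left(\left(-5 + o{\left(-5 \right)}\right)^{2} + j{\left(13 \right)}\right) u = \left(\left(-5 + \left(-5\right)^{2}\right)^{2} + 2 \sqrt{2}\right) \left(-108\right) = \left(\left(-5 + 25\right)^{2} + 2 \sqrt{2}\right) \left(-108\right) = \left(20^{2} + 2 \sqrt{2}\right) \left(-108\right) = \left(400 + 2 \sqrt{2}\right) \left(-108\right) = -43200 - 216 \sqrt{2}$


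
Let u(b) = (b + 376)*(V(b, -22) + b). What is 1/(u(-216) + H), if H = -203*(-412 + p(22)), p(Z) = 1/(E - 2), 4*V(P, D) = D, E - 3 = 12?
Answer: 13/626345 ≈ 2.0755e-5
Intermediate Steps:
E = 15 (E = 3 + 12 = 15)
V(P, D) = D/4
u(b) = (376 + b)*(-11/2 + b) (u(b) = (b + 376)*((1/4)*(-22) + b) = (376 + b)*(-11/2 + b))
p(Z) = 1/13 (p(Z) = 1/(15 - 2) = 1/13)
H = 1087065/13 (H = -203*(-412 + 1/13) = -203*(-5355/13) = 1087065/13 ≈ 83620.)
1/(u(-216) + H) = 1/((-2068 + (-216)**2 + (741/2)*(-216)) + 1087065/13) = 1/((-2068 + 46656 - 80028) + 1087065/13) = 1/(-35440 + 1087065/13) = 1/(626345/13) = 13/626345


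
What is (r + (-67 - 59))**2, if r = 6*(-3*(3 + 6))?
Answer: 82944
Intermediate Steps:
r = -162 (r = 6*(-3*9) = 6*(-27) = -162)
(r + (-67 - 59))**2 = (-162 + (-67 - 59))**2 = (-162 - 126)**2 = (-288)**2 = 82944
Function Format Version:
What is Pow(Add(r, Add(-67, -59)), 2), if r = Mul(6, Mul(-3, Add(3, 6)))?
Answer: 82944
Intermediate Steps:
r = -162 (r = Mul(6, Mul(-3, 9)) = Mul(6, -27) = -162)
Pow(Add(r, Add(-67, -59)), 2) = Pow(Add(-162, Add(-67, -59)), 2) = Pow(Add(-162, -126), 2) = Pow(-288, 2) = 82944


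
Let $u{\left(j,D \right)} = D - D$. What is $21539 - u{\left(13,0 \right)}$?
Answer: $21539$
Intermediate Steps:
$u{\left(j,D \right)} = 0$
$21539 - u{\left(13,0 \right)} = 21539 - 0 = 21539 + 0 = 21539$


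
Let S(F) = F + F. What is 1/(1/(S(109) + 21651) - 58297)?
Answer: -21869/1274897092 ≈ -1.7154e-5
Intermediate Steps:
S(F) = 2*F
1/(1/(S(109) + 21651) - 58297) = 1/(1/(2*109 + 21651) - 58297) = 1/(1/(218 + 21651) - 58297) = 1/(1/21869 - 58297) = 1/(-1274897092/21869) = -21869/1274897092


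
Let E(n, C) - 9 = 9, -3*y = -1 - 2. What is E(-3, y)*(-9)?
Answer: -162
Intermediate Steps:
y = 1 (y = -(-1 - 2)/3 = -1/3*(-3) = 1)
E(n, C) = 18 (E(n, C) = 9 + 9 = 18)
E(-3, y)*(-9) = 18*(-9) = -162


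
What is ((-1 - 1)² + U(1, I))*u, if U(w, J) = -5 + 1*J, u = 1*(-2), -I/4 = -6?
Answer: -46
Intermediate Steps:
I = 24 (I = -4*(-6) = 24)
u = -2
U(w, J) = -5 + J
((-1 - 1)² + U(1, I))*u = ((-1 - 1)² + (-5 + 24))*(-2) = ((-2)² + 19)*(-2) = (4 + 19)*(-2) = 23*(-2) = -46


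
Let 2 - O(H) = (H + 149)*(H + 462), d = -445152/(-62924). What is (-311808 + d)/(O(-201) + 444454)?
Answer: -408745030/600436539 ≈ -0.68075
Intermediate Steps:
d = 111288/15731 (d = -445152*(-1/62924) = 111288/15731 ≈ 7.0744)
O(H) = 2 - (149 + H)*(462 + H) (O(H) = 2 - (H + 149)*(H + 462) = 2 - (149 + H)*(462 + H))
(-311808 + d)/(O(-201) + 444454) = (-311808 + 111288/15731)/((-68836 - 1*(-201)² - 611*(-201)) + 444454) = -4904940360/(15731*((-68836 - 1*40401 + 122811) + 444454)) = -4904940360/(15731*((-68836 - 40401 + 122811) + 444454)) = -4904940360/(15731*(13574 + 444454)) = -4904940360/15731/458028 = -4904940360/15731*1/458028 = -408745030/600436539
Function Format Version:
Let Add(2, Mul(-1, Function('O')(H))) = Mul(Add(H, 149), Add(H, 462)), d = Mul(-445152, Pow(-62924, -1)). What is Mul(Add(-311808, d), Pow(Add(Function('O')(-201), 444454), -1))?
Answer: Rational(-408745030, 600436539) ≈ -0.68075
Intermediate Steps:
d = Rational(111288, 15731) (d = Mul(-445152, Rational(-1, 62924)) = Rational(111288, 15731) ≈ 7.0744)
Function('O')(H) = Add(2, Mul(-1, Add(149, H), Add(462, H))) (Function('O')(H) = Add(2, Mul(-1, Mul(Add(H, 149), Add(H, 462)))) = Add(2, Mul(-1, Mul(Add(149, H), Add(462, H)))) = Add(2, Mul(-1, Add(149, H), Add(462, H))))
Mul(Add(-311808, d), Pow(Add(Function('O')(-201), 444454), -1)) = Mul(Add(-311808, Rational(111288, 15731)), Pow(Add(Add(-68836, Mul(-1, Pow(-201, 2)), Mul(-611, -201)), 444454), -1)) = Mul(Rational(-4904940360, 15731), Pow(Add(Add(-68836, Mul(-1, 40401), 122811), 444454), -1)) = Mul(Rational(-4904940360, 15731), Pow(Add(Add(-68836, -40401, 122811), 444454), -1)) = Mul(Rational(-4904940360, 15731), Pow(Add(13574, 444454), -1)) = Mul(Rational(-4904940360, 15731), Pow(458028, -1)) = Mul(Rational(-4904940360, 15731), Rational(1, 458028)) = Rational(-408745030, 600436539)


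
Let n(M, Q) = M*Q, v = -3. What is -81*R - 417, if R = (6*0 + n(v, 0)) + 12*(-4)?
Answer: 3471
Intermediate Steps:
R = -48 (R = (6*0 - 3*0) + 12*(-4) = (0 + 0) - 48 = 0 - 48 = -48)
-81*R - 417 = -81*(-48) - 417 = 3888 - 417 = 3471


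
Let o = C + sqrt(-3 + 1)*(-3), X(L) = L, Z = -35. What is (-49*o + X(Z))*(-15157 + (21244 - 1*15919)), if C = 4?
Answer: 2271192 - 1445304*I*sqrt(2) ≈ 2.2712e+6 - 2.044e+6*I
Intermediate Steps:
o = 4 - 3*I*sqrt(2) (o = 4 + sqrt(-3 + 1)*(-3) = 4 + sqrt(-2)*(-3) = 4 + (I*sqrt(2))*(-3) = 4 - 3*I*sqrt(2) ≈ 4.0 - 4.2426*I)
(-49*o + X(Z))*(-15157 + (21244 - 1*15919)) = (-49*(4 - 3*I*sqrt(2)) - 35)*(-15157 + (21244 - 1*15919)) = ((-196 + 147*I*sqrt(2)) - 35)*(-15157 + (21244 - 15919)) = (-231 + 147*I*sqrt(2))*(-15157 + 5325) = (-231 + 147*I*sqrt(2))*(-9832) = 2271192 - 1445304*I*sqrt(2)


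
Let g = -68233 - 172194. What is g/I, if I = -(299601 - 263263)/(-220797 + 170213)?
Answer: -6080879684/18169 ≈ -3.3468e+5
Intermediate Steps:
I = 18169/25292 (I = -36338/(-50584) = -36338*(-1)/50584 = -1*(-18169/25292) = 18169/25292 ≈ 0.71837)
g = -240427
g/I = -240427/18169/25292 = -240427*25292/18169 = -6080879684/18169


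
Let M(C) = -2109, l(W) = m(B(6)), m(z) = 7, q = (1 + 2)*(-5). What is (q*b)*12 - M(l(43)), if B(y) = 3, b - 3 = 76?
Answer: -12111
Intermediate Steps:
b = 79 (b = 3 + 76 = 79)
q = -15 (q = 3*(-5) = -15)
l(W) = 7
(q*b)*12 - M(l(43)) = -15*79*12 - 1*(-2109) = -1185*12 + 2109 = -14220 + 2109 = -12111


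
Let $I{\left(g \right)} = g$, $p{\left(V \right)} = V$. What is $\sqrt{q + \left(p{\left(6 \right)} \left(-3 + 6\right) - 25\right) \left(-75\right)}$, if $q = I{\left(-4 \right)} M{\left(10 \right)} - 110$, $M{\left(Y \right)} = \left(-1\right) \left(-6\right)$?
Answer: $\sqrt{391} \approx 19.774$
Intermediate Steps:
$M{\left(Y \right)} = 6$
$q = -134$ ($q = \left(-4\right) 6 - 110 = -24 - 110 = -134$)
$\sqrt{q + \left(p{\left(6 \right)} \left(-3 + 6\right) - 25\right) \left(-75\right)} = \sqrt{-134 + \left(6 \left(-3 + 6\right) - 25\right) \left(-75\right)} = \sqrt{-134 + \left(6 \cdot 3 - 25\right) \left(-75\right)} = \sqrt{-134 + \left(18 - 25\right) \left(-75\right)} = \sqrt{-134 - -525} = \sqrt{-134 + 525} = \sqrt{391}$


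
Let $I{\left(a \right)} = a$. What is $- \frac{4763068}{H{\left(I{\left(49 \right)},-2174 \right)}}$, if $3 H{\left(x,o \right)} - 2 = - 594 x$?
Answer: $\frac{3572301}{7276} \approx 490.97$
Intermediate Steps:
$H{\left(x,o \right)} = \frac{2}{3} - 198 x$ ($H{\left(x,o \right)} = \frac{2}{3} + \frac{\left(-594\right) x}{3} = \frac{2}{3} - 198 x$)
$- \frac{4763068}{H{\left(I{\left(49 \right)},-2174 \right)}} = - \frac{4763068}{\frac{2}{3} - 9702} = - \frac{4763068}{- \frac{29104}{3}} = \left(-4763068\right) \left(- \frac{3}{29104}\right) = \frac{3572301}{7276}$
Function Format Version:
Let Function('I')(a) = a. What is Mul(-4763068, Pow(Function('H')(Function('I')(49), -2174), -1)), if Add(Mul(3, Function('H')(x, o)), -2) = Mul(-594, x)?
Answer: Rational(3572301, 7276) ≈ 490.97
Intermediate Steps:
Function('H')(x, o) = Add(Rational(2, 3), Mul(-198, x)) (Function('H')(x, o) = Add(Rational(2, 3), Mul(Rational(1, 3), Mul(-594, x))) = Add(Rational(2, 3), Mul(-198, x)))
Mul(-4763068, Pow(Function('H')(Function('I')(49), -2174), -1)) = Mul(-4763068, Pow(Add(Rational(2, 3), Mul(-198, 49)), -1)) = Mul(-4763068, Pow(Add(Rational(2, 3), -9702), -1)) = Mul(-4763068, Pow(Rational(-29104, 3), -1)) = Mul(-4763068, Rational(-3, 29104)) = Rational(3572301, 7276)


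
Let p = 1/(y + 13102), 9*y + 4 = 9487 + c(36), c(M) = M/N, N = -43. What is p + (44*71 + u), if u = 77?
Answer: 5845246998/1826069 ≈ 3201.0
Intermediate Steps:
c(M) = -M/43 (c(M) = M/(-43) = M*(-1/43) = -M/43)
y = 135911/129 (y = -4/9 + (9487 - 1/43*36)/9 = -4/9 + (9487 - 36/43)/9 = -4/9 + (⅑)*(407905/43) = -4/9 + 407905/387 = 135911/129 ≈ 1053.6)
p = 129/1826069 (p = 1/(135911/129 + 13102) = 1/(1826069/129) = 129/1826069 ≈ 7.0643e-5)
p + (44*71 + u) = 129/1826069 + (44*71 + 77) = 129/1826069 + (3124 + 77) = 129/1826069 + 3201 = 5845246998/1826069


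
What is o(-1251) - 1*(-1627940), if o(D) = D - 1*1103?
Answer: 1625586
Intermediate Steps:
o(D) = -1103 + D (o(D) = D - 1103 = -1103 + D)
o(-1251) - 1*(-1627940) = (-1103 - 1251) - 1*(-1627940) = -2354 + 1627940 = 1625586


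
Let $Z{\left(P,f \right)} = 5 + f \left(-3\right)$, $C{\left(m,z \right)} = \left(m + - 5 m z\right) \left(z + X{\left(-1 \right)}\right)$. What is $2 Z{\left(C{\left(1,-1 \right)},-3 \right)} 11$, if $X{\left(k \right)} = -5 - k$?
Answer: $308$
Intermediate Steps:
$C{\left(m,z \right)} = \left(-4 + z\right) \left(m - 5 m z\right)$ ($C{\left(m,z \right)} = \left(m + - 5 m z\right) \left(z - 4\right) = \left(m - 5 m z\right) \left(z + \left(-5 + 1\right)\right) = \left(m - 5 m z\right) \left(z - 4\right) = \left(m - 5 m z\right) \left(-4 + z\right) = \left(-4 + z\right) \left(m - 5 m z\right)$)
$Z{\left(P,f \right)} = 5 - 3 f$
$2 Z{\left(C{\left(1,-1 \right)},-3 \right)} 11 = 2 \left(5 - -9\right) 11 = 2 \left(5 + 9\right) 11 = 2 \cdot 14 \cdot 11 = 28 \cdot 11 = 308$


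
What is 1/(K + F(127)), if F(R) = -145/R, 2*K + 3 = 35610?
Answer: 254/4521799 ≈ 5.6172e-5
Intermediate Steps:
K = 35607/2 (K = -3/2 + (1/2)*35610 = -3/2 + 17805 = 35607/2 ≈ 17804.)
1/(K + F(127)) = 1/(35607/2 - 145/127) = 1/(4521799/254) = 254/4521799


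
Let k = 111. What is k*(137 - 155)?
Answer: -1998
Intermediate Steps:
k*(137 - 155) = 111*(137 - 155) = 111*(-18) = -1998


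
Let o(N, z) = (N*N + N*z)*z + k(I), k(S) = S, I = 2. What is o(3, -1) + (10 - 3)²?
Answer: 45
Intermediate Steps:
o(N, z) = 2 + z*(N² + N*z) (o(N, z) = (N*N + N*z)*z + 2 = (N² + N*z)*z + 2 = z*(N² + N*z) + 2 = 2 + z*(N² + N*z))
o(3, -1) + (10 - 3)² = (2 + 3*(-1)² - 1*3²) + (10 - 3)² = (2 + 3*1 - 1*9) + 7² = (2 + 3 - 9) + 49 = -4 + 49 = 45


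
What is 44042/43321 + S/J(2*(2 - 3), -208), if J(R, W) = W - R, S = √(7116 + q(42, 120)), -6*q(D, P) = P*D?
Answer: 44042/43321 - √1569/103 ≈ 0.63207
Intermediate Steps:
q(D, P) = -D*P/6 (q(D, P) = -P*D/6 = -D*P/6)
S = 2*√1569 (S = √(7116 - ⅙*42*120) = √(7116 - 840) = √6276 = 2*√1569 ≈ 79.221)
44042/43321 + S/J(2*(2 - 3), -208) = 44042/43321 + (2*√1569)/(-208 - 2*(2 - 3)) = 44042*(1/43321) + (2*√1569)/(-208 - 2*(-1)) = 44042/43321 + (2*√1569)/(-208 - 1*(-2)) = 44042/43321 + (2*√1569)/(-208 + 2) = 44042/43321 + (2*√1569)/(-206) = 44042/43321 + (2*√1569)*(-1/206) = 44042/43321 - √1569/103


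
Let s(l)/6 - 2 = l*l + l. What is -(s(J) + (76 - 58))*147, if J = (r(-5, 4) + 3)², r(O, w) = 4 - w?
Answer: -83790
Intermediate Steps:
J = 9 (J = ((4 - 1*4) + 3)² = ((4 - 4) + 3)² = (0 + 3)² = 3² = 9)
s(l) = 12 + 6*l + 6*l² (s(l) = 12 + 6*(l*l + l) = 12 + 6*(l² + l) = 12 + 6*(l + l²) = 12 + (6*l + 6*l²) = 12 + 6*l + 6*l²)
-(s(J) + (76 - 58))*147 = -((12 + 6*9 + 6*9²) + (76 - 58))*147 = -((12 + 54 + 6*81) + 18)*147 = -((12 + 54 + 486) + 18)*147 = -(552 + 18)*147 = -570*147 = -1*83790 = -83790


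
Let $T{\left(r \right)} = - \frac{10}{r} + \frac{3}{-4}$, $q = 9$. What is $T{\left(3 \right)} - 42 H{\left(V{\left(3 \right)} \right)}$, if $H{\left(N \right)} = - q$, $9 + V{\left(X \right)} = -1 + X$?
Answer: $\frac{4487}{12} \approx 373.92$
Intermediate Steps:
$T{\left(r \right)} = - \frac{3}{4} - \frac{10}{r}$ ($T{\left(r \right)} = - \frac{10}{r} + 3 \left(- \frac{1}{4}\right) = - \frac{10}{r} - \frac{3}{4} = - \frac{3}{4} - \frac{10}{r}$)
$V{\left(X \right)} = -10 + X$ ($V{\left(X \right)} = -9 + \left(-1 + X\right) = -10 + X$)
$H{\left(N \right)} = -9$ ($H{\left(N \right)} = \left(-1\right) 9 = -9$)
$T{\left(3 \right)} - 42 H{\left(V{\left(3 \right)} \right)} = \left(- \frac{3}{4} - \frac{10}{3}\right) - -378 = \left(- \frac{3}{4} - \frac{10}{3}\right) + 378 = - \frac{49}{12} + 378 = \frac{4487}{12}$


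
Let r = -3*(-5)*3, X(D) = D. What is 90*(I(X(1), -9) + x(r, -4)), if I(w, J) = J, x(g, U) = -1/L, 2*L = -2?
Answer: -720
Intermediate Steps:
L = -1 (L = (½)*(-2) = -1)
r = 45 (r = 15*3 = 45)
x(g, U) = 1 (x(g, U) = -1/(-1) = -1*(-1) = 1)
90*(I(X(1), -9) + x(r, -4)) = 90*(-9 + 1) = 90*(-8) = -720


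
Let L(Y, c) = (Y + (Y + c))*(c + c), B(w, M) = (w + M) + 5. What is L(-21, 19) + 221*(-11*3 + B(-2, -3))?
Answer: -8167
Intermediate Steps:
B(w, M) = 5 + M + w (B(w, M) = (M + w) + 5 = 5 + M + w)
L(Y, c) = 2*c*(c + 2*Y) (L(Y, c) = (c + 2*Y)*(2*c) = 2*c*(c + 2*Y))
L(-21, 19) + 221*(-11*3 + B(-2, -3)) = 2*19*(19 + 2*(-21)) + 221*(-11*3 + (5 - 3 - 2)) = 2*19*(19 - 42) + 221*(-33 + 0) = 2*19*(-23) + 221*(-33) = -874 - 7293 = -8167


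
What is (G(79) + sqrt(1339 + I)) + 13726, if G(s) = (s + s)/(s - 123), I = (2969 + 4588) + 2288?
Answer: 301893/22 + 4*sqrt(699) ≈ 13828.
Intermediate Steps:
I = 9845 (I = 7557 + 2288 = 9845)
G(s) = 2*s/(-123 + s) (G(s) = (2*s)/(-123 + s) = 2*s/(-123 + s))
(G(79) + sqrt(1339 + I)) + 13726 = (2*79/(-123 + 79) + sqrt(1339 + 9845)) + 13726 = (2*79/(-44) + sqrt(11184)) + 13726 = (2*79*(-1/44) + 4*sqrt(699)) + 13726 = (-79/22 + 4*sqrt(699)) + 13726 = 301893/22 + 4*sqrt(699)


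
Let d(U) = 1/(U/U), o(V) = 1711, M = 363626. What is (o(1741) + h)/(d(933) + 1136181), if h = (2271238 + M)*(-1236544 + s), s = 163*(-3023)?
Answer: -4556451869441/1136182 ≈ -4.0103e+6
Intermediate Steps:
d(U) = 1 (d(U) = 1/1 = 1)
s = -492749
h = -4556451871152 (h = (2271238 + 363626)*(-1236544 - 492749) = 2634864*(-1729293) = -4556451871152)
(o(1741) + h)/(d(933) + 1136181) = (1711 - 4556451871152)/(1 + 1136181) = -4556451869441/1136182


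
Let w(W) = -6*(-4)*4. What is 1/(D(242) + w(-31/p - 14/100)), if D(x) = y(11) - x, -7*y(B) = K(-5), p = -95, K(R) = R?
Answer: -7/1017 ≈ -0.0068830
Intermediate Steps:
y(B) = 5/7 (y(B) = -⅐*(-5) = 5/7)
D(x) = 5/7 - x
w(W) = 96 (w(W) = 24*4 = 96)
1/(D(242) + w(-31/p - 14/100)) = 1/((5/7 - 1*242) + 96) = 1/((5/7 - 242) + 96) = 1/(-1689/7 + 96) = 1/(-1017/7) = -7/1017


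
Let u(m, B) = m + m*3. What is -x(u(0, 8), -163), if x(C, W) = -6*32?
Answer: 192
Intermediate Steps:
u(m, B) = 4*m (u(m, B) = m + 3*m = 4*m)
x(C, W) = -192
-x(u(0, 8), -163) = -1*(-192) = 192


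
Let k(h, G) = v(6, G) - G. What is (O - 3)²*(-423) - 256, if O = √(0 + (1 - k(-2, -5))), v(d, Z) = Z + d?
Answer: -1948 + 2538*I*√5 ≈ -1948.0 + 5675.1*I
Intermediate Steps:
k(h, G) = 6 (k(h, G) = (G + 6) - G = (6 + G) - G = 6)
O = I*√5 (O = √(0 + (1 - 1*6)) = √(0 + (1 - 6)) = √(0 - 5) = √(-5) = I*√5 ≈ 2.2361*I)
(O - 3)²*(-423) - 256 = (I*√5 - 3)²*(-423) - 256 = (-3 + I*√5)²*(-423) - 256 = -423*(-3 + I*√5)² - 256 = -256 - 423*(-3 + I*√5)²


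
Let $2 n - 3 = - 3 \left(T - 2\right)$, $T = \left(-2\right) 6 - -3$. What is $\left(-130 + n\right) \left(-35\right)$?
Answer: $3920$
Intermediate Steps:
$T = -9$ ($T = -12 + 3 = -9$)
$n = 18$ ($n = \frac{3}{2} + \frac{\left(-3\right) \left(-9 - 2\right)}{2} = \frac{3}{2} + \frac{\left(-3\right) \left(-11\right)}{2} = \frac{3}{2} + \frac{1}{2} \cdot 33 = \frac{3}{2} + \frac{33}{2} = 18$)
$\left(-130 + n\right) \left(-35\right) = \left(-130 + 18\right) \left(-35\right) = \left(-112\right) \left(-35\right) = 3920$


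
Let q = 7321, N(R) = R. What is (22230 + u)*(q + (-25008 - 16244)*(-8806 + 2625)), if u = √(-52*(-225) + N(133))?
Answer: 5668337290590 + 254985933*√11833 ≈ 5.6961e+12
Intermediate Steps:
u = √11833 (u = √(-52*(-225) + 133) = √(11700 + 133) = √11833 ≈ 108.78)
(22230 + u)*(q + (-25008 - 16244)*(-8806 + 2625)) = (22230 + √11833)*(7321 + (-25008 - 16244)*(-8806 + 2625)) = (22230 + √11833)*(7321 - 41252*(-6181)) = (22230 + √11833)*(7321 + 254978612) = (22230 + √11833)*254985933 = 5668337290590 + 254985933*√11833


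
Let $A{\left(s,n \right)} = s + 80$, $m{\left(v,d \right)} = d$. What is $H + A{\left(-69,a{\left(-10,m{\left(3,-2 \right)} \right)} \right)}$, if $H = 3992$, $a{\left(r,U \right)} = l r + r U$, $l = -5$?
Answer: $4003$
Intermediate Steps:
$a{\left(r,U \right)} = - 5 r + U r$ ($a{\left(r,U \right)} = - 5 r + r U = - 5 r + U r$)
$A{\left(s,n \right)} = 80 + s$
$H + A{\left(-69,a{\left(-10,m{\left(3,-2 \right)} \right)} \right)} = 3992 + \left(80 - 69\right) = 3992 + 11 = 4003$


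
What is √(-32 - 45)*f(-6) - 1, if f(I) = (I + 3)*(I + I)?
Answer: -1 + 36*I*√77 ≈ -1.0 + 315.9*I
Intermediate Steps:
f(I) = 2*I*(3 + I) (f(I) = (3 + I)*(2*I) = 2*I*(3 + I))
√(-32 - 45)*f(-6) - 1 = √(-32 - 45)*(2*(-6)*(3 - 6)) - 1 = √(-77)*(2*(-6)*(-3)) - 1 = (I*√77)*36 - 1 = 36*I*√77 - 1 = -1 + 36*I*√77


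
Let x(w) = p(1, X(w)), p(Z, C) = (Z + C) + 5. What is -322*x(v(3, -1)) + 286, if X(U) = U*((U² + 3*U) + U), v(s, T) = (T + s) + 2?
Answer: -42862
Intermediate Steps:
v(s, T) = 2 + T + s
X(U) = U*(U² + 4*U)
p(Z, C) = 5 + C + Z (p(Z, C) = (C + Z) + 5 = 5 + C + Z)
x(w) = 6 + w²*(4 + w) (x(w) = 5 + w²*(4 + w) + 1 = 6 + w²*(4 + w))
-322*x(v(3, -1)) + 286 = -322*(6 + (2 - 1 + 3)²*(4 + (2 - 1 + 3))) + 286 = -322*(6 + 4²*(4 + 4)) + 286 = -322*(6 + 16*8) + 286 = -322*(6 + 128) + 286 = -322*134 + 286 = -43148 + 286 = -42862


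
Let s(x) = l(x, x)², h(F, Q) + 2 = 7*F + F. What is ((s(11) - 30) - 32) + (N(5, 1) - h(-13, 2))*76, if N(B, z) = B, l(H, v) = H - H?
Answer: 8374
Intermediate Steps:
l(H, v) = 0
h(F, Q) = -2 + 8*F (h(F, Q) = -2 + (7*F + F) = -2 + 8*F)
s(x) = 0 (s(x) = 0² = 0)
((s(11) - 30) - 32) + (N(5, 1) - h(-13, 2))*76 = ((0 - 30) - 32) + (5 - (-2 + 8*(-13)))*76 = (-30 - 32) + (5 - (-2 - 104))*76 = -62 + (5 - 1*(-106))*76 = -62 + (5 + 106)*76 = -62 + 111*76 = -62 + 8436 = 8374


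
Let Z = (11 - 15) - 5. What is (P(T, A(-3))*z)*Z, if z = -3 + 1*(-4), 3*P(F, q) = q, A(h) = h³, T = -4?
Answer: -567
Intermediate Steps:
P(F, q) = q/3
z = -7 (z = -3 - 4 = -7)
Z = -9 (Z = -4 - 5 = -9)
(P(T, A(-3))*z)*Z = (((⅓)*(-3)³)*(-7))*(-9) = (((⅓)*(-27))*(-7))*(-9) = -9*(-7)*(-9) = 63*(-9) = -567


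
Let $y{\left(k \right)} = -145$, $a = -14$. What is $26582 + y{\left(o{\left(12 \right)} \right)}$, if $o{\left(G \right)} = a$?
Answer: $26437$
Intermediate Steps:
$o{\left(G \right)} = -14$
$26582 + y{\left(o{\left(12 \right)} \right)} = 26582 - 145 = 26437$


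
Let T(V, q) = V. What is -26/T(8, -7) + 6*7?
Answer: 155/4 ≈ 38.750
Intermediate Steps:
-26/T(8, -7) + 6*7 = -26/8 + 6*7 = -26*1/8 + 42 = -13/4 + 42 = 155/4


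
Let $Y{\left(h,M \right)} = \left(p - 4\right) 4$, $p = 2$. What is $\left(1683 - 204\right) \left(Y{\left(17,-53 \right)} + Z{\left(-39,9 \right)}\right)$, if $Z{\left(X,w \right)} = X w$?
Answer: $-530961$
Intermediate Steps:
$Y{\left(h,M \right)} = -8$ ($Y{\left(h,M \right)} = \left(2 - 4\right) 4 = \left(-2\right) 4 = -8$)
$\left(1683 - 204\right) \left(Y{\left(17,-53 \right)} + Z{\left(-39,9 \right)}\right) = \left(1683 - 204\right) \left(-8 - 351\right) = 1479 \left(-8 - 351\right) = 1479 \left(-359\right) = -530961$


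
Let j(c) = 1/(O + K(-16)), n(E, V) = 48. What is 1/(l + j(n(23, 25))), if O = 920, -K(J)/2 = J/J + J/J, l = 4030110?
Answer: 916/3691580761 ≈ 2.4813e-7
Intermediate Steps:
K(J) = -4 (K(J) = -2*(J/J + J/J) = -2*(1 + 1) = -2*2 = -4)
j(c) = 1/916 (j(c) = 1/(920 - 4) = 1/916)
1/(l + j(n(23, 25))) = 1/(4030110 + 1/916) = 1/(3691580761/916) = 916/3691580761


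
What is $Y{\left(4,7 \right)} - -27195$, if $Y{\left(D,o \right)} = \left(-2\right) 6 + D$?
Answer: $27187$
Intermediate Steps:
$Y{\left(D,o \right)} = -12 + D$
$Y{\left(4,7 \right)} - -27195 = \left(-12 + 4\right) - -27195 = -8 + 27195 = 27187$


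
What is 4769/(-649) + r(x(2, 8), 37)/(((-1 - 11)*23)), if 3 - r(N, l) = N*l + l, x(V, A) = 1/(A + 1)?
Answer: -11623589/1612116 ≈ -7.2101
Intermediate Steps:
x(V, A) = 1/(1 + A)
r(N, l) = 3 - l - N*l (r(N, l) = 3 - (N*l + l) = 3 - (l + N*l) = 3 + (-l - N*l) = 3 - l - N*l)
4769/(-649) + r(x(2, 8), 37)/(((-1 - 11)*23)) = 4769/(-649) + (3 - 1*37 - 1*37/(1 + 8))/(((-1 - 11)*23)) = 4769*(-1/649) + (3 - 37 - 1*37/9)/((-12*23)) = -4769/649 + (3 - 37 - 1*1/9*37)/(-276) = -4769/649 + (3 - 37 - 37/9)*(-1/276) = -4769/649 - 343/9*(-1/276) = -4769/649 + 343/2484 = -11623589/1612116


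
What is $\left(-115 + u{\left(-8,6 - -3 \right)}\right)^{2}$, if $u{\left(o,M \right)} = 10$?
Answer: $11025$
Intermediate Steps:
$\left(-115 + u{\left(-8,6 - -3 \right)}\right)^{2} = \left(-115 + 10\right)^{2} = \left(-105\right)^{2} = 11025$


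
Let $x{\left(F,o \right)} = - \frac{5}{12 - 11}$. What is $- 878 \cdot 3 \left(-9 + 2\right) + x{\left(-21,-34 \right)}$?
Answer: $18433$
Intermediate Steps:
$x{\left(F,o \right)} = -5$ ($x{\left(F,o \right)} = - \frac{5}{1} = \left(-5\right) 1 = -5$)
$- 878 \cdot 3 \left(-9 + 2\right) + x{\left(-21,-34 \right)} = - 878 \cdot 3 \left(-9 + 2\right) - 5 = - 878 \cdot 3 \left(-7\right) - 5 = \left(-878\right) \left(-21\right) - 5 = 18438 - 5 = 18433$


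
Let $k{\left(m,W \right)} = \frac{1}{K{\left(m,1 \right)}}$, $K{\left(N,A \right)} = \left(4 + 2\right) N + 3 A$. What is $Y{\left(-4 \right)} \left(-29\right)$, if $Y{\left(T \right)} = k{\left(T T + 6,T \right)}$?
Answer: $- \frac{29}{135} \approx -0.21481$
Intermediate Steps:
$K{\left(N,A \right)} = 3 A + 6 N$ ($K{\left(N,A \right)} = 6 N + 3 A = 3 A + 6 N$)
$k{\left(m,W \right)} = \frac{1}{3 + 6 m}$ ($k{\left(m,W \right)} = \frac{1}{3 \cdot 1 + 6 m} = \frac{1}{3 + 6 m}$)
$Y{\left(T \right)} = \frac{1}{3 \left(13 + 2 T^{2}\right)}$ ($Y{\left(T \right)} = \frac{1}{3 \left(1 + 2 \left(T T + 6\right)\right)} = \frac{1}{3 \left(1 + 2 \left(T^{2} + 6\right)\right)} = \frac{1}{3 \left(1 + 2 \left(6 + T^{2}\right)\right)} = \frac{1}{3 \left(1 + \left(12 + 2 T^{2}\right)\right)} = \frac{1}{3 \left(13 + 2 T^{2}\right)}$)
$Y{\left(-4 \right)} \left(-29\right) = \frac{1}{3 \left(13 + 2 \left(-4\right)^{2}\right)} \left(-29\right) = \frac{1}{3 \left(13 + 2 \cdot 16\right)} \left(-29\right) = \frac{1}{3 \left(13 + 32\right)} \left(-29\right) = \frac{1}{3 \cdot 45} \left(-29\right) = \frac{1}{3} \cdot \frac{1}{45} \left(-29\right) = \frac{1}{135} \left(-29\right) = - \frac{29}{135}$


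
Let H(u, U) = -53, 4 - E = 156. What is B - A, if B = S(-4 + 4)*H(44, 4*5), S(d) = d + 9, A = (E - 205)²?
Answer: -127926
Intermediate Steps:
E = -152 (E = 4 - 1*156 = 4 - 156 = -152)
A = 127449 (A = (-152 - 205)² = (-357)² = 127449)
S(d) = 9 + d
B = -477 (B = (9 + (-4 + 4))*(-53) = (9 + 0)*(-53) = 9*(-53) = -477)
B - A = -477 - 1*127449 = -477 - 127449 = -127926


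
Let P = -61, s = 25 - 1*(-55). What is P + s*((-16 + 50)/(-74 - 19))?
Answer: -8393/93 ≈ -90.247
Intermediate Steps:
s = 80 (s = 25 + 55 = 80)
P + s*((-16 + 50)/(-74 - 19)) = -61 + 80*((-16 + 50)/(-74 - 19)) = -61 + 80*(34/(-93)) = -61 + 80*(34*(-1/93)) = -61 + 80*(-34/93) = -61 - 2720/93 = -8393/93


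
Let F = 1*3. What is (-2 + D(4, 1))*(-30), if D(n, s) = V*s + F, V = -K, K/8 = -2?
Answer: -510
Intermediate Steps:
K = -16 (K = 8*(-2) = -16)
F = 3
V = 16 (V = -1*(-16) = 16)
D(n, s) = 3 + 16*s (D(n, s) = 16*s + 3 = 3 + 16*s)
(-2 + D(4, 1))*(-30) = (-2 + (3 + 16*1))*(-30) = (-2 + (3 + 16))*(-30) = (-2 + 19)*(-30) = 17*(-30) = -510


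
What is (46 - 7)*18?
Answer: 702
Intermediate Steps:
(46 - 7)*18 = 39*18 = 702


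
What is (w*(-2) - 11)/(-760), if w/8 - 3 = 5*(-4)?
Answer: -261/760 ≈ -0.34342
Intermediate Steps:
w = -136 (w = 24 + 8*(5*(-4)) = 24 + 8*(-20) = 24 - 160 = -136)
(w*(-2) - 11)/(-760) = (-136*(-2) - 11)/(-760) = (272 - 11)*(-1/760) = 261*(-1/760) = -261/760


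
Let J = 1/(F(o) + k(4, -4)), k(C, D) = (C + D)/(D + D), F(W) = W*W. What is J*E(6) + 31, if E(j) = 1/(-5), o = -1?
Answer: 154/5 ≈ 30.800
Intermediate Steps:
F(W) = W**2
k(C, D) = (C + D)/(2*D) (k(C, D) = (C + D)/((2*D)) = (C + D)*(1/(2*D)) = (C + D)/(2*D))
E(j) = -1/5
J = 1 (J = 1/((-1)**2 + (1/2)*(4 - 4)/(-4)) = 1/(1 + (1/2)*(-1/4)*0) = 1/(1 + 0) = 1/1 = 1)
J*E(6) + 31 = 1*(-1/5) + 31 = -1/5 + 31 = 154/5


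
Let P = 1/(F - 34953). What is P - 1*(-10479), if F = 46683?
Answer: 122918671/11730 ≈ 10479.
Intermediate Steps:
P = 1/11730 (P = 1/(46683 - 34953) = 1/11730 ≈ 8.5252e-5)
P - 1*(-10479) = 1/11730 - 1*(-10479) = 1/11730 + 10479 = 122918671/11730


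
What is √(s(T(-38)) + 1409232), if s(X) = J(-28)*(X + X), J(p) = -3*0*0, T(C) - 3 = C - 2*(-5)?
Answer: 4*√88077 ≈ 1187.1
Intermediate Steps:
T(C) = 13 + C (T(C) = 3 + (C - 2*(-5)) = 3 + (C + 10) = 3 + (10 + C) = 13 + C)
J(p) = 0 (J(p) = 0*0 = 0)
s(X) = 0 (s(X) = 0*(X + X) = 0*(2*X) = 0)
√(s(T(-38)) + 1409232) = √(0 + 1409232) = √1409232 = 4*√88077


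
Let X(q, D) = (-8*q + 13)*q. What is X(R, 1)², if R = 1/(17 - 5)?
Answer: 1369/1296 ≈ 1.0563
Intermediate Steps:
R = 1/12 ≈ 0.083333
X(q, D) = q*(13 - 8*q) (X(q, D) = (13 - 8*q)*q = q*(13 - 8*q))
X(R, 1)² = ((13 - 8*1/12)/12)² = ((13 - ⅔)/12)² = ((1/12)*(37/3))² = (37/36)² = 1369/1296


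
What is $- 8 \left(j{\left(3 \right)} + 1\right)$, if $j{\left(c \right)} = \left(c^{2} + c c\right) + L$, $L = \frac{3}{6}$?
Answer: $-156$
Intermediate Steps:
$L = \frac{1}{2}$ ($L = 3 \cdot \frac{1}{6} = \frac{1}{2} \approx 0.5$)
$j{\left(c \right)} = \frac{1}{2} + 2 c^{2}$ ($j{\left(c \right)} = \left(c^{2} + c c\right) + \frac{1}{2} = \left(c^{2} + c^{2}\right) + \frac{1}{2} = 2 c^{2} + \frac{1}{2} = \frac{1}{2} + 2 c^{2}$)
$- 8 \left(j{\left(3 \right)} + 1\right) = - 8 \left(\left(\frac{1}{2} + 2 \cdot 3^{2}\right) + 1\right) = - 8 \left(\left(\frac{1}{2} + 2 \cdot 9\right) + 1\right) = - 8 \left(\left(\frac{1}{2} + 18\right) + 1\right) = - 8 \left(\frac{37}{2} + 1\right) = \left(-8\right) \frac{39}{2} = -156$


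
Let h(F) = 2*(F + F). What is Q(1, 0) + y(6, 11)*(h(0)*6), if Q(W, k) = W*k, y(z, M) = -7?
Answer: 0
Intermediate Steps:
h(F) = 4*F (h(F) = 2*(2*F) = 4*F)
Q(1, 0) + y(6, 11)*(h(0)*6) = 1*0 - 7*4*0*6 = 0 - 0*6 = 0 - 7*0 = 0 + 0 = 0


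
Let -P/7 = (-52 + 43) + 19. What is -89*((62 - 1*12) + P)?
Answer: 1780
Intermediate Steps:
P = -70 (P = -7*((-52 + 43) + 19) = -7*(-9 + 19) = -7*10 = -70)
-89*((62 - 1*12) + P) = -89*((62 - 1*12) - 70) = -89*((62 - 12) - 70) = -89*(50 - 70) = -89*(-20) = 1780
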